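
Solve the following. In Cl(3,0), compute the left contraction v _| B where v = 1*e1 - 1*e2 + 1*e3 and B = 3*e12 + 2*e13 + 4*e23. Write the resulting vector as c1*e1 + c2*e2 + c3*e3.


Left contraction v _| B = <vB>_1 (grade-1 part of the geometric product vB).
Using e1_|e12 = e2, e2_|e12 = -e1, e1_|e13 = e3, e3_|e13 = -e1, e2_|e23 = e3, e3_|e23 = -e2:
e1 coeff: -v2*b12 - v3*b13 = -(-1)*(3) - (1)*(2) = 1
e2 coeff: v1*b12 - v3*b23 = (1)*(3) - (1)*(4) = -1
e3 coeff: v1*b13 + v2*b23 = (1)*(2) + (-1)*(4) = -2
v _| B = 1*e1 - 1*e2 - 2*e3


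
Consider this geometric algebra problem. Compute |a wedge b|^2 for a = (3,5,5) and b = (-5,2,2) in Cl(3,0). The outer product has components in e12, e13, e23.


a wedge b = (a1*b2 - a2*b1)*e12 + (a1*b3 - a3*b1)*e13 + (a2*b3 - a3*b2)*e23
e12 coeff: 3*2 - 5*(-5) = 6 - (-25) = 31
e13 coeff: 3*2 - 5*(-5) = 6 - (-25) = 31
e23 coeff: 5*2 - 5*2 = 10 - 10 = 0
|a wedge b|^2 = 31^2 + 31^2 + 0^2
= 961 + 961 + 0
= 1922


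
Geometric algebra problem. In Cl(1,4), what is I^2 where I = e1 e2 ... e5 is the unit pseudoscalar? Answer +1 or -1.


The pseudoscalar I = e1...e_n (product of all n generators) of Cl(p,q) satisfies I^2 = (-1)^(q + n(n-1)/2).
p = 1, q = 4, n = p + q = 5
n(n-1)/2 = 5 * 4 / 2 = 10
Exponent = q + n(n-1)/2 = 4 + 10 = 14
I^2 = (-1)^14 = +1


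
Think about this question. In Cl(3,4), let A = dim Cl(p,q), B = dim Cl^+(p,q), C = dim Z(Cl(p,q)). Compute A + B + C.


n = 3 + 4 = 7
Total dim = 2^7 = 128
Even subalgebra dim = 2^6 = 64
n is odd, so center dim = 2
Sum = 128 + 64 + 2 = 194


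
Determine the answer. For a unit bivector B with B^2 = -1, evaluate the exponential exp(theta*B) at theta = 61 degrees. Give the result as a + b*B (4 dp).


For a unit bivector B with B^2 = -1, the exponential series gives
e^(theta*B) = cos(theta) + sin(theta)*B (the GA analogue of Euler's formula).
theta = 61 degrees = 1.064651 rad
cos(61 deg) = 0.4848
sin(61 deg) = 0.8746
exp(theta*B) = 0.4848 + 0.8746*B


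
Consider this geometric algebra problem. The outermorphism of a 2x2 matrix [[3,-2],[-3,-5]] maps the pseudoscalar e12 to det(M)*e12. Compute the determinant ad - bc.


The outermorphism of a linear map f sends e1^e2 to f(e1)^f(e2).
f(e1) = 3*e1 - 3*e2
f(e2) = -2*e1 - 5*e2
f(e1) ^ f(e2) = (3*e1 - 3*e2) ^ (-2*e1 - 5*e2)
= 3*(-5)*e12 + (-3)*(-2)*e21
= (-15 - 6)*e12
= -21*e12
Coefficient = -21


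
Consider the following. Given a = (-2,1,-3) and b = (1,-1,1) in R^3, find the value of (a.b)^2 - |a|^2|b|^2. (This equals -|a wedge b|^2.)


a . b = (-2)*1 + 1*(-1) + (-3)*1
= -2 + (-1) + (-3) = -6
|a|^2 = (-2)^2 + 1^2 + (-3)^2 = 14
|b|^2 = 1^2 + (-1)^2 + 1^2 = 3
(a.b)^2 = (-6)^2 = 36
|a|^2 * |b|^2 = 14 * 3 = 42
Result = 36 - 42 = -6


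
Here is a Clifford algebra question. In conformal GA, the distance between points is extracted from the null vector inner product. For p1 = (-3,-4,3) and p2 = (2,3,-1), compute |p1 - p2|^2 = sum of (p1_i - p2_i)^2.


p1 - p2 = (-5, -7, 4)
|p1 - p2|^2 = (-5)^2 + (-7)^2 + 4^2
= 25 + 49 + 16
= 90


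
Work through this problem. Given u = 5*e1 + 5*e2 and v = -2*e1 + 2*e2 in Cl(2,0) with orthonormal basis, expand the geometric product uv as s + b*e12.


Expand: (5*e1 + 5*e2)(-2*e1 + 2*e2)
= 5*(-2)*e1e1 + 5*2*e1e2 + 5*(-2)*e2e1 + 5*2*e2e2
Using e1^2 = e2^2 = 1, e2e1 = -e1e2:
Scalar part s = 5*(-2) + 5*2 = -10 + 10 = 0
Bivector part b = 5*2 - 5*(-2) = 10 - (-10) = 20
uv = 0 + 20*e12


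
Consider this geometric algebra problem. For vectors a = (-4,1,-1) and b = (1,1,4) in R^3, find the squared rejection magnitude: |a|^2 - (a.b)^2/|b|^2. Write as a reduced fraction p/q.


|a|^2 = (-4)^2 + 1^2 + (-1)^2 = 18
|b|^2 = 1^2 + 1^2 + 4^2 = 18
a . b = (-4)*1 + 1*1 + (-1)*4 = -7
(a.b)^2 = (-7)^2 = 49
|rej|^2 = 18 - 49/18
= (324 - 49)/18
= 275/18
In lowest terms: 275/18


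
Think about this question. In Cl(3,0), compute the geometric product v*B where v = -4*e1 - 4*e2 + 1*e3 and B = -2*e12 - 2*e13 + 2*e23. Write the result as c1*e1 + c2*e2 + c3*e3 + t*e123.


vB has grade-1 (vector) and grade-3 (trivector) parts: vB = (v _| B) + (v ^ B).
Vector part <vB>_1:
  e1: -v2*b12 - v3*b13 = -(-4)*(-2) - (1)*(-2) = -6
  e2: v1*b12 - v3*b23 = (-4)*(-2) - (1)*(2) = 6
  e3: v1*b13 + v2*b23 = (-4)*(-2) + (-4)*(2) = 0
Trivector part <vB>_3:
  e123: v1*b23 - v2*b13 + v3*b12 = (-4)*(2) - (-4)*(-2) + (1)*(-2) = -18
vB = -6*e1 + 6*e2 + 0*e3 - 18*e123


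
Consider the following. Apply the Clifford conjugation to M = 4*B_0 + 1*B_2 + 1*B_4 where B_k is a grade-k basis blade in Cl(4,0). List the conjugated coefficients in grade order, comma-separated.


Clifford conjugate sign for grade k: (-1)^(k(k+1)/2)
Grade 0: (-1)^(0*1/2) = (-1)^0 = 1, coeff 4 -> 4
Grade 2: (-1)^(2*3/2) = (-1)^3 = -1, coeff 1 -> -1
Grade 4: (-1)^(4*5/2) = (-1)^10 = 1, coeff 1 -> 1
Conjugated coefficients: 4, -1, 1


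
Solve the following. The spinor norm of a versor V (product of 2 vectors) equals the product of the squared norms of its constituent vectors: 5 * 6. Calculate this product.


Spinor norm N(V) = |v1|^2 * |v2|^2 * ... * |v2|^2
= 5 * 6
Running product: 5, 30
N(V) = 30


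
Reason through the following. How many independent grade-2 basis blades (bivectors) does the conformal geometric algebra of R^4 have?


The conformal model of R^4 uses Cl(5,1) with m = 4 + 2 = 6 generators.
Number of grade-2 blades = C(m, 2) = C(6, 2)
= 6*5/2 = 15


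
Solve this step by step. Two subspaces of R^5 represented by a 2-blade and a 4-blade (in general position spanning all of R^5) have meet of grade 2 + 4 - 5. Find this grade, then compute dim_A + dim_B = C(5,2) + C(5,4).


Meet grade = grade(A) + grade(B) - n
= 2 + 4 - 5 = 1
C(5,2) = 10
C(5,4) = 5
dim_A + dim_B = 10 + 5 = 15


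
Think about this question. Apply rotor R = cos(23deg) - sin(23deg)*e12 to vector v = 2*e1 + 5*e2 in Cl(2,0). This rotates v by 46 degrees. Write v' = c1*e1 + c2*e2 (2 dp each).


Rotor R = cos(23deg) - sin(23deg)*e12
Rotation angle theta = 2 * 23 = 46 degrees
v' = R*v*~R rotates v by theta.
cos(46deg) = 0.6947, sin(46deg) = 0.7193
v'_1 = 2*cos(46deg) - 5*sin(46deg)
= 2*0.6947 - 5*0.7193
= -2.21
v'_2 = 2*sin(46deg) + 5*cos(46deg)
= 2*0.7193 + 5*0.6947
= 4.91
v' = -2.21*e1 + 4.91*e2


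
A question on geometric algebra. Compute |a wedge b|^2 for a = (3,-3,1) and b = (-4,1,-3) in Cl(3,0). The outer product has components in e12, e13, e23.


a wedge b = (a1*b2 - a2*b1)*e12 + (a1*b3 - a3*b1)*e13 + (a2*b3 - a3*b2)*e23
e12 coeff: 3*1 - (-3)*(-4) = 3 - 12 = -9
e13 coeff: 3*(-3) - 1*(-4) = -9 - (-4) = -5
e23 coeff: (-3)*(-3) - 1*1 = 9 - 1 = 8
|a wedge b|^2 = (-9)^2 + (-5)^2 + 8^2
= 81 + 25 + 64
= 170


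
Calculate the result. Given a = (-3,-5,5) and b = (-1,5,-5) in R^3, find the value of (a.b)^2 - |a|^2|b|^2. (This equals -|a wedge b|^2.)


a . b = (-3)*(-1) + (-5)*5 + 5*(-5)
= 3 + (-25) + (-25) = -47
|a|^2 = (-3)^2 + (-5)^2 + 5^2 = 59
|b|^2 = (-1)^2 + 5^2 + (-5)^2 = 51
(a.b)^2 = (-47)^2 = 2209
|a|^2 * |b|^2 = 59 * 51 = 3009
Result = 2209 - 3009 = -800


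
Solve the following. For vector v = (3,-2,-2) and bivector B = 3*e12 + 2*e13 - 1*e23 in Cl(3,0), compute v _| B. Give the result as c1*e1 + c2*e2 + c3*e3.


Left contraction v _| B = <vB>_1 (grade-1 part of the geometric product vB).
Using e1_|e12 = e2, e2_|e12 = -e1, e1_|e13 = e3, e3_|e13 = -e1, e2_|e23 = e3, e3_|e23 = -e2:
e1 coeff: -v2*b12 - v3*b13 = -(-2)*(3) - (-2)*(2) = 10
e2 coeff: v1*b12 - v3*b23 = (3)*(3) - (-2)*(-1) = 7
e3 coeff: v1*b13 + v2*b23 = (3)*(2) + (-2)*(-1) = 8
v _| B = 10*e1 + 7*e2 + 8*e3


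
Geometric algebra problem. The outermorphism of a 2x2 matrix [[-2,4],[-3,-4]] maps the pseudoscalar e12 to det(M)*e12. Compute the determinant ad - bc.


The outermorphism of a linear map f sends e1^e2 to f(e1)^f(e2).
f(e1) = -2*e1 - 3*e2
f(e2) = 4*e1 - 4*e2
f(e1) ^ f(e2) = (-2*e1 - 3*e2) ^ (4*e1 - 4*e2)
= (-2)*(-4)*e12 + (-3)*4*e21
= (8 - (-12))*e12
= 20*e12
Coefficient = 20


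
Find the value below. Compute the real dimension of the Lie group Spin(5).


Spin(n) double-covers SO(n); both have Lie algebra so(n) of dimension n(n-1)/2.
n = 5
n(n-1) = 5 * 4 = 20
dim Spin(5) = 20/2 = 10


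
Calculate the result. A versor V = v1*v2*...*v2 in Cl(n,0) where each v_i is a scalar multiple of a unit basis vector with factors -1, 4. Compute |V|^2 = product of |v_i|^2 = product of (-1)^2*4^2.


Each vector v_i has |v_i|^2 = s_i^2
Squared scales: (-1)^2 = 1, 4^2 = 16
|V|^2 = 1 * 16
= 16


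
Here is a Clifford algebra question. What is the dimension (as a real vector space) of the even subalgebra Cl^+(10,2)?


Even subalgebra dimension = 2^(n-1)
n = 10 + 2 = 12
2^(12 - 1) = 2^11 = 2048
Verification: sum of C(12,k) for even k = 1 + 66 + 495 + 924 + 495 + 66 + 1 = 2048
Result = 2048


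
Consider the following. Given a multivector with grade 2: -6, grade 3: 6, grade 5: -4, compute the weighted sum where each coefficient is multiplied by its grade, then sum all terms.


Grade-weighted sum = sum of grade_k * coefficient_k
2*(-6) = -12
3*6 = 18
5*(-4) = -20
Total = -12 + 18 + (-20) = -14


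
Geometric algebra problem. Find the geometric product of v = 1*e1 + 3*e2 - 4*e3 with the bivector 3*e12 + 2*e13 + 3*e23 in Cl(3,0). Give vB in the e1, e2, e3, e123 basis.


vB has grade-1 (vector) and grade-3 (trivector) parts: vB = (v _| B) + (v ^ B).
Vector part <vB>_1:
  e1: -v2*b12 - v3*b13 = -(3)*(3) - (-4)*(2) = -1
  e2: v1*b12 - v3*b23 = (1)*(3) - (-4)*(3) = 15
  e3: v1*b13 + v2*b23 = (1)*(2) + (3)*(3) = 11
Trivector part <vB>_3:
  e123: v1*b23 - v2*b13 + v3*b12 = (1)*(3) - (3)*(2) + (-4)*(3) = -15
vB = -1*e1 + 15*e2 + 11*e3 - 15*e123


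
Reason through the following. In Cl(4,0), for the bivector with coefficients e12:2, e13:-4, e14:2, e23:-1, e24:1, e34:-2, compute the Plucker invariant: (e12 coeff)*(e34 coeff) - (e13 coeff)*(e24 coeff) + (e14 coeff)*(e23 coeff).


Plucker relation: af - be + cd
a*f = 2*(-2) = -4
b*e = (-4)*1 = -4
c*d = 2*(-1) = -2
af - be + cd = -4 - (-4) + (-2)
= -2


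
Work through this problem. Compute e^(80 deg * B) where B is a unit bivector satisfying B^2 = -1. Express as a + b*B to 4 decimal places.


For a unit bivector B with B^2 = -1, the exponential series gives
e^(theta*B) = cos(theta) + sin(theta)*B (the GA analogue of Euler's formula).
theta = 80 degrees = 1.396263 rad
cos(80 deg) = 0.1736
sin(80 deg) = 0.9848
exp(theta*B) = 0.1736 + 0.9848*B


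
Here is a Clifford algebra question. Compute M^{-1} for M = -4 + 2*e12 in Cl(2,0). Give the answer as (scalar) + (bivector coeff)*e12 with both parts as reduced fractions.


M = -4 + 2*e12, where e12^2 = -1.
Since M commutes with its reverse ~M = a - b*e12, M * ~M = a^2 - b^2*e12^2 = a^2 + b^2.
So M^{-1} = ~M / (a^2 + b^2) = (a - b*e12)/(a^2 + b^2).
a^2 + b^2 = 16 + 4 = 20
Scalar part = -4/20 = -1/5
Bivector coeff = -2/20 = -1/10
M^{-1} = -1/5 - 1/10*e12


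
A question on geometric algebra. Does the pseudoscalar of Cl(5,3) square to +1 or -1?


The pseudoscalar I = e1...e_n (product of all n generators) of Cl(p,q) satisfies I^2 = (-1)^(q + n(n-1)/2).
p = 5, q = 3, n = p + q = 8
n(n-1)/2 = 8 * 7 / 2 = 28
Exponent = q + n(n-1)/2 = 3 + 28 = 31
I^2 = (-1)^31 = -1


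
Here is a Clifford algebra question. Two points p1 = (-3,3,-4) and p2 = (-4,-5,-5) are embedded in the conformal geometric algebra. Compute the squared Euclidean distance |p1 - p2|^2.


p1 - p2 = (1, 8, 1)
|p1 - p2|^2 = 1^2 + 8^2 + 1^2
= 1 + 64 + 1
= 66


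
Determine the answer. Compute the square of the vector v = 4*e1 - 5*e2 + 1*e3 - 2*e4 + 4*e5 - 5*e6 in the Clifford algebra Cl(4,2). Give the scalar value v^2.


v^2 = sum of c_i^2 * e_i^2
Positive signature terms (e_i^2 = +1): 4^2 + (-5)^2 + 1^2 + (-2)^2 = 46
Negative signature terms (e_j^2 = -1): 4^2 + (-5)^2 = 41
v^2 = 46 - 41 = 5


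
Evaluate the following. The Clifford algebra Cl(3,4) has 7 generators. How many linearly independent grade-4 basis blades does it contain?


Number of grade-k basis blades in Cl(p,q) with n = p + q is C(n, k).
n = 3 + 4 = 7
C(7, 4) = 7! / (4! * 3!)
= 5040 / (24 * 6)
= 35


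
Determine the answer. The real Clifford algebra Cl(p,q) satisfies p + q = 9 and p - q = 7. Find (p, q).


We need p + q = 9 and p - q = 7.
Adding: 2p = 9 + 7 = 16, so p = 8.
Then q = 9 - 8 = 1.
(p, q) = (8, 1)


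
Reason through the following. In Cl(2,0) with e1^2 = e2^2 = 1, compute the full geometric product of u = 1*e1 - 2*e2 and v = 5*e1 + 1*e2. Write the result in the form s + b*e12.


Expand: (1*e1 - 2*e2)(5*e1 + 1*e2)
= 1*5*e1e1 + 1*1*e1e2 + (-2)*5*e2e1 + (-2)*1*e2e2
Using e1^2 = e2^2 = 1, e2e1 = -e1e2:
Scalar part s = 1*5 + (-2)*1 = 5 + (-2) = 3
Bivector part b = 1*1 - (-2)*5 = 1 - (-10) = 11
uv = 3 + 11*e12


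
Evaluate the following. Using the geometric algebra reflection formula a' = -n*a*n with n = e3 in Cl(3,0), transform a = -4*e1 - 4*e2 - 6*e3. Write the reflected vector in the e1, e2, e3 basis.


Reflection formula: a' = -n*a*n, with n = e3 (unit vector, n^2 = 1).
For reflection through hyperplane perp to e3:
The component along e3 flips sign, others stay.
a = (-4, -4, -6)
a' = (-4, -4, 6)
a' = -4*e1 - 4*e2 + 6*e3


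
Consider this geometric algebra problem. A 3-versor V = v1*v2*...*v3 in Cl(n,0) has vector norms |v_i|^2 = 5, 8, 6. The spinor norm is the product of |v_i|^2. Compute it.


Spinor norm N(V) = |v1|^2 * |v2|^2 * ... * |v3|^2
= 5 * 8 * 6
Running product: 5, 40, 240
N(V) = 240


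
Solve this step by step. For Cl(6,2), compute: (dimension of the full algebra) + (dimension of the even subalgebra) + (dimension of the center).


n = 6 + 2 = 8
Total dim = 2^8 = 256
Even subalgebra dim = 2^7 = 128
n is even, so center dim = 1
Sum = 256 + 128 + 1 = 385


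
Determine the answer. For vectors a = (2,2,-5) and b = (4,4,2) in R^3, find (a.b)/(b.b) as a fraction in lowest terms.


Projection coefficient = (a . b) / (b . b)
a . b = 2*4 + 2*4 + (-5)*2
= 8 + 8 + (-10) = 6
b . b = 4^2 + 4^2 + 2^2
= 16 + 16 + 4 = 36
Coefficient = 6/36
In lowest terms: 1/6


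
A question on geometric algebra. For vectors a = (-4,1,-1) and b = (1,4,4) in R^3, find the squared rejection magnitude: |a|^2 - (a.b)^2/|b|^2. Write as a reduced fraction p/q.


|a|^2 = (-4)^2 + 1^2 + (-1)^2 = 18
|b|^2 = 1^2 + 4^2 + 4^2 = 33
a . b = (-4)*1 + 1*4 + (-1)*4 = -4
(a.b)^2 = (-4)^2 = 16
|rej|^2 = 18 - 16/33
= (594 - 16)/33
= 578/33
In lowest terms: 578/33


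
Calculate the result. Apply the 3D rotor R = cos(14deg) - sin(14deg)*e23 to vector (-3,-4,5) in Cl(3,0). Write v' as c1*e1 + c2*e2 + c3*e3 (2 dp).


Rotor R = cos(14deg) - sin(14deg)*e23
Rotation angle theta = 2 * 14 = 28 degrees in the e23 plane (e2 -> e3).
The component perpendicular to the plane (e1) is invariant: v'_1 = v1 = -3.00
cos(28deg) = 0.8829, sin(28deg) = 0.4695
v'_2 = v2*cos(theta) - v3*sin(theta) = -4*0.8829 - 5*0.4695 = -5.88
v'_3 = v2*sin(theta) + v3*cos(theta) = -4*0.4695 + 5*0.8829 = 2.54
v' = -3.00*e1 - 5.88*e2 + 2.54*e3


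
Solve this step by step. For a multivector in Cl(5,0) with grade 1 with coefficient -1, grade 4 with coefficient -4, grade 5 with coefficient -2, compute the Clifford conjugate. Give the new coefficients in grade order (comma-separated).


Clifford conjugate sign for grade k: (-1)^(k(k+1)/2)
Grade 1: (-1)^(1*2/2) = (-1)^1 = -1, coeff -1 -> 1
Grade 4: (-1)^(4*5/2) = (-1)^10 = 1, coeff -4 -> -4
Grade 5: (-1)^(5*6/2) = (-1)^15 = -1, coeff -2 -> 2
Conjugated coefficients: 1, -4, 2


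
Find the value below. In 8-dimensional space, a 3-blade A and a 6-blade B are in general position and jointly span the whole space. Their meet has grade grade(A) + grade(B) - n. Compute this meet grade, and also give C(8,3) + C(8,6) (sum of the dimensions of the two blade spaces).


Meet grade = grade(A) + grade(B) - n
= 3 + 6 - 8 = 1
C(8,3) = 56
C(8,6) = 28
dim_A + dim_B = 56 + 28 = 84


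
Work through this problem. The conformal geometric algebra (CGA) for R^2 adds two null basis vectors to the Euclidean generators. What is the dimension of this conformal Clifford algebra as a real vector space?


The conformal model of R^2 uses Cl(3,1): the 2 Euclidean generators plus two extra orthogonal generators e+ (e+^2 = +1) and e- (e-^2 = -1), from which the null vectors e0, einf are built.
Number of generators m = 2 + 2 = 4.
dim Cl(p,q) = 2^m = 2^4 = 16


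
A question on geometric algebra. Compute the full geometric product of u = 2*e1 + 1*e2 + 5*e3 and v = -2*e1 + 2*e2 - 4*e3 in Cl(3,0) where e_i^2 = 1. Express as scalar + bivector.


In Cl(3,0): e_i^2 = 1, e_ie_j = -e_je_i for i != j.
Scalar part = u . v = 2*(-2) + 1*2 + 5*(-4)
= -4 + 2 + (-20) = -22
e12 coeff = 2*2 - 1*(-2) = 4 - (-2) = 6
e13 coeff = 2*(-4) - 5*(-2) = -8 - (-10) = 2
e23 coeff = 1*(-4) - 5*2 = -4 - 10 = -14
uv = -22 + 6*e12 + 2*e13 - 14*e23


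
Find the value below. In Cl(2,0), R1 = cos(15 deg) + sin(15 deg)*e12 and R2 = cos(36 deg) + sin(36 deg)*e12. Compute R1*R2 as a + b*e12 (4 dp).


Same-plane rotors commute and their half-angles add:
R1*R2 = cos(a1 + a2) + sin(a1 + a2)*e12.
a1 + a2 = 15 + 36 = 51 deg
cos(51 deg) = 0.6293
sin(51 deg) = 0.7771
R1*R2 = 0.6293 + 0.7771*e12


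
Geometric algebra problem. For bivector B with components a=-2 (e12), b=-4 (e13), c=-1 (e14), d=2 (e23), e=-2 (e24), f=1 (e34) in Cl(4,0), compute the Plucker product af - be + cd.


Plucker relation: af - be + cd
a*f = (-2)*1 = -2
b*e = (-4)*(-2) = 8
c*d = (-1)*2 = -2
af - be + cd = -2 - 8 + (-2)
= -12


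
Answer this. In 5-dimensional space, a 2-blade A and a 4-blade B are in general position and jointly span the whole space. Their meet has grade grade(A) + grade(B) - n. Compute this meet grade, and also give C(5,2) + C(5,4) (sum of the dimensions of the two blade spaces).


Meet grade = grade(A) + grade(B) - n
= 2 + 4 - 5 = 1
C(5,2) = 10
C(5,4) = 5
dim_A + dim_B = 10 + 5 = 15


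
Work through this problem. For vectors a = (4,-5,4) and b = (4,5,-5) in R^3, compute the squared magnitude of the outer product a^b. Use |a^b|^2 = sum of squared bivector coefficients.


a wedge b = (a1*b2 - a2*b1)*e12 + (a1*b3 - a3*b1)*e13 + (a2*b3 - a3*b2)*e23
e12 coeff: 4*5 - (-5)*4 = 20 - (-20) = 40
e13 coeff: 4*(-5) - 4*4 = -20 - 16 = -36
e23 coeff: (-5)*(-5) - 4*5 = 25 - 20 = 5
|a wedge b|^2 = 40^2 + (-36)^2 + 5^2
= 1600 + 1296 + 25
= 2921


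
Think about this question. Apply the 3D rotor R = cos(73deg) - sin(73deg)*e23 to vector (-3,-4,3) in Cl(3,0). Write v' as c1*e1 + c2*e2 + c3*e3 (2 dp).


Rotor R = cos(73deg) - sin(73deg)*e23
Rotation angle theta = 2 * 73 = 146 degrees in the e23 plane (e2 -> e3).
The component perpendicular to the plane (e1) is invariant: v'_1 = v1 = -3.00
cos(146deg) = -0.8290, sin(146deg) = 0.5592
v'_2 = v2*cos(theta) - v3*sin(theta) = -4*(-0.8290) - 3*0.5592 = 1.64
v'_3 = v2*sin(theta) + v3*cos(theta) = -4*0.5592 + 3*(-0.8290) = -4.72
v' = -3.00*e1 + 1.64*e2 - 4.72*e3


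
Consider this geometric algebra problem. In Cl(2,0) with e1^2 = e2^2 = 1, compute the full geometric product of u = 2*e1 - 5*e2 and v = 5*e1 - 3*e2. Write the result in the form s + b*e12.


Expand: (2*e1 - 5*e2)(5*e1 - 3*e2)
= 2*5*e1e1 + 2*(-3)*e1e2 + (-5)*5*e2e1 + (-5)*(-3)*e2e2
Using e1^2 = e2^2 = 1, e2e1 = -e1e2:
Scalar part s = 2*5 + (-5)*(-3) = 10 + 15 = 25
Bivector part b = 2*(-3) - (-5)*5 = -6 - (-25) = 19
uv = 25 + 19*e12


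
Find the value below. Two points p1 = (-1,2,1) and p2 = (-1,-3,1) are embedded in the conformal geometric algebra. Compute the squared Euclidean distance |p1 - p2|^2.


p1 - p2 = (0, 5, 0)
|p1 - p2|^2 = 0^2 + 5^2 + 0^2
= 0 + 25 + 0
= 25


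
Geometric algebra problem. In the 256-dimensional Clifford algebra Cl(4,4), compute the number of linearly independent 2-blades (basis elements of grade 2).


Number of grade-k basis blades in Cl(p,q) with n = p + q is C(n, k).
n = 4 + 4 = 8
C(8, 2) = 8! / (2! * 6!)
= 40320 / (2 * 720)
= 28


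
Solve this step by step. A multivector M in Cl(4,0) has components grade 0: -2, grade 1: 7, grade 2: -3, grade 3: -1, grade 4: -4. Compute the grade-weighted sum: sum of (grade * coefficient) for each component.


Grade-weighted sum = sum of grade_k * coefficient_k
0*(-2) = 0
1*7 = 7
2*(-3) = -6
3*(-1) = -3
4*(-4) = -16
Total = 0 + 7 + (-6) + (-3) + (-16) = -18


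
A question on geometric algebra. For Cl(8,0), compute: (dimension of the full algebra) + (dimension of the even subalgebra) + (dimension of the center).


n = 8 + 0 = 8
Total dim = 2^8 = 256
Even subalgebra dim = 2^7 = 128
n is even, so center dim = 1
Sum = 256 + 128 + 1 = 385


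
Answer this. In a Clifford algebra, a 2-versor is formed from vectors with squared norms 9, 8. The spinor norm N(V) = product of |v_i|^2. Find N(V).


Spinor norm N(V) = |v1|^2 * |v2|^2 * ... * |v2|^2
= 9 * 8
Running product: 9, 72
N(V) = 72


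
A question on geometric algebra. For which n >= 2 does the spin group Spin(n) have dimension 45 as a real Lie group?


dim Spin(n) = dim so(n) = n(n-1)/2.
Solve n(n-1)/2 = 45, i.e. n^2 - n - 90 = 0.
Discriminant = 1 + 8*45 = 361
n = (1 + sqrt(361))/2 = (1 + 19)/2 = 10


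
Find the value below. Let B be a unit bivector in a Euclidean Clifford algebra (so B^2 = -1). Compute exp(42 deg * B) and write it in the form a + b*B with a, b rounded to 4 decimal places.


For a unit bivector B with B^2 = -1, the exponential series gives
e^(theta*B) = cos(theta) + sin(theta)*B (the GA analogue of Euler's formula).
theta = 42 degrees = 0.733038 rad
cos(42 deg) = 0.7431
sin(42 deg) = 0.6691
exp(theta*B) = 0.7431 + 0.6691*B


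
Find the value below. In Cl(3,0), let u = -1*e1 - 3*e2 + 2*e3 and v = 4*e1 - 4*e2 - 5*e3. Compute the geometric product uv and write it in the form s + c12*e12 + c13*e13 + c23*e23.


In Cl(3,0): e_i^2 = 1, e_ie_j = -e_je_i for i != j.
Scalar part = u . v = (-1)*4 + (-3)*(-4) + 2*(-5)
= -4 + 12 + (-10) = -2
e12 coeff = (-1)*(-4) - (-3)*4 = 4 - (-12) = 16
e13 coeff = (-1)*(-5) - 2*4 = 5 - 8 = -3
e23 coeff = (-3)*(-5) - 2*(-4) = 15 - (-8) = 23
uv = -2 + 16*e12 - 3*e13 + 23*e23


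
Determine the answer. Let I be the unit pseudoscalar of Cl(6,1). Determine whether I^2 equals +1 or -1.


The pseudoscalar I = e1...e_n (product of all n generators) of Cl(p,q) satisfies I^2 = (-1)^(q + n(n-1)/2).
p = 6, q = 1, n = p + q = 7
n(n-1)/2 = 7 * 6 / 2 = 21
Exponent = q + n(n-1)/2 = 1 + 21 = 22
I^2 = (-1)^22 = +1


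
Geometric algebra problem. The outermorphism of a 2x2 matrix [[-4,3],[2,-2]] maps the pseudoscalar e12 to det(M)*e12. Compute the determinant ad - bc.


The outermorphism of a linear map f sends e1^e2 to f(e1)^f(e2).
f(e1) = -4*e1 + 2*e2
f(e2) = 3*e1 - 2*e2
f(e1) ^ f(e2) = (-4*e1 + 2*e2) ^ (3*e1 - 2*e2)
= (-4)*(-2)*e12 + 2*3*e21
= (8 - 6)*e12
= 2*e12
Coefficient = 2


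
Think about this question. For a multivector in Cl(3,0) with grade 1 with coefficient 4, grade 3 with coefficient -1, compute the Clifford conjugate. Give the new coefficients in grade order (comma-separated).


Clifford conjugate sign for grade k: (-1)^(k(k+1)/2)
Grade 1: (-1)^(1*2/2) = (-1)^1 = -1, coeff 4 -> -4
Grade 3: (-1)^(3*4/2) = (-1)^6 = 1, coeff -1 -> -1
Conjugated coefficients: -4, -1


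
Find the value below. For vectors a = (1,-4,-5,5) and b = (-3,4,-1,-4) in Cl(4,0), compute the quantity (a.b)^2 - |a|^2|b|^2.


a . b = 1*(-3) + (-4)*4 + (-5)*(-1) + 5*(-4)
= -3 + (-16) + 5 + (-20) = -34
|a|^2 = 1^2 + (-4)^2 + (-5)^2 + 5^2 = 67
|b|^2 = (-3)^2 + 4^2 + (-1)^2 + (-4)^2 = 42
(a.b)^2 = (-34)^2 = 1156
|a|^2 * |b|^2 = 67 * 42 = 2814
Result = 1156 - 2814 = -1658


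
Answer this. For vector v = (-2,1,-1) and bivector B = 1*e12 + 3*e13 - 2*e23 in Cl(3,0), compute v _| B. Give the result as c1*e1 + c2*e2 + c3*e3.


Left contraction v _| B = <vB>_1 (grade-1 part of the geometric product vB).
Using e1_|e12 = e2, e2_|e12 = -e1, e1_|e13 = e3, e3_|e13 = -e1, e2_|e23 = e3, e3_|e23 = -e2:
e1 coeff: -v2*b12 - v3*b13 = -(1)*(1) - (-1)*(3) = 2
e2 coeff: v1*b12 - v3*b23 = (-2)*(1) - (-1)*(-2) = -4
e3 coeff: v1*b13 + v2*b23 = (-2)*(3) + (1)*(-2) = -8
v _| B = 2*e1 - 4*e2 - 8*e3


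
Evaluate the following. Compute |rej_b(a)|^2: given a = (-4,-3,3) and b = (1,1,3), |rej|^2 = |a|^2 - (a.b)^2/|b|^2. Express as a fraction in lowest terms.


|a|^2 = (-4)^2 + (-3)^2 + 3^2 = 34
|b|^2 = 1^2 + 1^2 + 3^2 = 11
a . b = (-4)*1 + (-3)*1 + 3*3 = 2
(a.b)^2 = 2^2 = 4
|rej|^2 = 34 - 4/11
= (374 - 4)/11
= 370/11
In lowest terms: 370/11


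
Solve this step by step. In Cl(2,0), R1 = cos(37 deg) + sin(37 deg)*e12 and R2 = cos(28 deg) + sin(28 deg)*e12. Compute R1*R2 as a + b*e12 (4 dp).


Same-plane rotors commute and their half-angles add:
R1*R2 = cos(a1 + a2) + sin(a1 + a2)*e12.
a1 + a2 = 37 + 28 = 65 deg
cos(65 deg) = 0.4226
sin(65 deg) = 0.9063
R1*R2 = 0.4226 + 0.9063*e12


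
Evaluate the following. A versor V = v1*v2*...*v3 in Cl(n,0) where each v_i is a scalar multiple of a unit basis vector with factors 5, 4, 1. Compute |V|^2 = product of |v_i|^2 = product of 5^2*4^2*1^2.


Each vector v_i has |v_i|^2 = s_i^2
Squared scales: 5^2 = 25, 4^2 = 16, 1^2 = 1
|V|^2 = 25 * 16 * 1
= 400


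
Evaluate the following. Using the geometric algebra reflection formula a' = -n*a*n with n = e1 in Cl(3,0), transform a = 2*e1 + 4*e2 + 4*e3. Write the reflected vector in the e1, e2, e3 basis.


Reflection formula: a' = -n*a*n, with n = e1 (unit vector, n^2 = 1).
For reflection through hyperplane perp to e1:
The component along e1 flips sign, others stay.
a = (2, 4, 4)
a' = (-2, 4, 4)
a' = -2*e1 + 4*e2 + 4*e3


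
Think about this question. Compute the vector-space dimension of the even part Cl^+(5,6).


Even subalgebra dimension = 2^(n-1)
n = 5 + 6 = 11
2^(11 - 1) = 2^10 = 1024
Verification: sum of C(11,k) for even k = 1 + 55 + 330 + 462 + 165 + 11 = 1024
Result = 1024


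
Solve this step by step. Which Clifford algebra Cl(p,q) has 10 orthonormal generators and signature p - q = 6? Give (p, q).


We need p + q = 10 and p - q = 6.
Adding: 2p = 10 + 6 = 16, so p = 8.
Then q = 10 - 8 = 2.
(p, q) = (8, 2)


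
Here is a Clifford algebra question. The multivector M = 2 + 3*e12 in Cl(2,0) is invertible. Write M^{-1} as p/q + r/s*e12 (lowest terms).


M = 2 + 3*e12, where e12^2 = -1.
Since M commutes with its reverse ~M = a - b*e12, M * ~M = a^2 - b^2*e12^2 = a^2 + b^2.
So M^{-1} = ~M / (a^2 + b^2) = (a - b*e12)/(a^2 + b^2).
a^2 + b^2 = 4 + 9 = 13
Scalar part = 2/13 = 2/13
Bivector coeff = -3/13 = -3/13
M^{-1} = 2/13 - 3/13*e12


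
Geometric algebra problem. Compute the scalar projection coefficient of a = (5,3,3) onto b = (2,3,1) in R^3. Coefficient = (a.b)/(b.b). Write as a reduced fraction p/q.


Projection coefficient = (a . b) / (b . b)
a . b = 5*2 + 3*3 + 3*1
= 10 + 9 + 3 = 22
b . b = 2^2 + 3^2 + 1^2
= 4 + 9 + 1 = 14
Coefficient = 22/14
In lowest terms: 11/7


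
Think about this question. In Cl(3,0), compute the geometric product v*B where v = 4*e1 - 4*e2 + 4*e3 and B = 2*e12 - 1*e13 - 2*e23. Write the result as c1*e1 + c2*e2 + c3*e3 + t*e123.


vB has grade-1 (vector) and grade-3 (trivector) parts: vB = (v _| B) + (v ^ B).
Vector part <vB>_1:
  e1: -v2*b12 - v3*b13 = -(-4)*(2) - (4)*(-1) = 12
  e2: v1*b12 - v3*b23 = (4)*(2) - (4)*(-2) = 16
  e3: v1*b13 + v2*b23 = (4)*(-1) + (-4)*(-2) = 4
Trivector part <vB>_3:
  e123: v1*b23 - v2*b13 + v3*b12 = (4)*(-2) - (-4)*(-1) + (4)*(2) = -4
vB = 12*e1 + 16*e2 + 4*e3 - 4*e123


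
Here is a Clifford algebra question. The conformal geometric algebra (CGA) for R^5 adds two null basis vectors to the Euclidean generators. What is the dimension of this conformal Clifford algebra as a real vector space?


The conformal model of R^5 uses Cl(6,1): the 5 Euclidean generators plus two extra orthogonal generators e+ (e+^2 = +1) and e- (e-^2 = -1), from which the null vectors e0, einf are built.
Number of generators m = 5 + 2 = 7.
dim Cl(p,q) = 2^m = 2^7 = 128


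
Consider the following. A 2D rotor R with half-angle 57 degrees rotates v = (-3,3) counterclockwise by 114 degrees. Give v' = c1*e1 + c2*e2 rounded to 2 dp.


Rotor R = cos(57deg) - sin(57deg)*e12
Rotation angle theta = 2 * 57 = 114 degrees
v' = R*v*~R rotates v by theta.
cos(114deg) = -0.4067, sin(114deg) = 0.9135
v'_1 = -3*cos(114deg) - 3*sin(114deg)
= -3*(-0.4067) - 3*0.9135
= -1.52
v'_2 = -3*sin(114deg) + 3*cos(114deg)
= -3*0.9135 + 3*(-0.4067)
= -3.96
v' = -1.52*e1 - 3.96*e2


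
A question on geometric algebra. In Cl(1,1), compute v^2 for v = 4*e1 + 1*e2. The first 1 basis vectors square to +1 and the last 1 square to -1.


v^2 = sum of c_i^2 * e_i^2
Positive signature terms (e_i^2 = +1): 4^2 = 16
Negative signature terms (e_j^2 = -1): 1^2 = 1
v^2 = 16 - 1 = 15


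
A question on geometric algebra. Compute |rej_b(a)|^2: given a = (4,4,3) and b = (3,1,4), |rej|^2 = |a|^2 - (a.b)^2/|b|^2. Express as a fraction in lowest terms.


|a|^2 = 4^2 + 4^2 + 3^2 = 41
|b|^2 = 3^2 + 1^2 + 4^2 = 26
a . b = 4*3 + 4*1 + 3*4 = 28
(a.b)^2 = 28^2 = 784
|rej|^2 = 41 - 784/26
= (1066 - 784)/26
= 282/26
In lowest terms: 141/13


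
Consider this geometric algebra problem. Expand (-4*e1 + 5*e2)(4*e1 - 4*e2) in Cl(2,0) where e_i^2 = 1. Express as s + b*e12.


Expand: (-4*e1 + 5*e2)(4*e1 - 4*e2)
= (-4)*4*e1e1 + (-4)*(-4)*e1e2 + 5*4*e2e1 + 5*(-4)*e2e2
Using e1^2 = e2^2 = 1, e2e1 = -e1e2:
Scalar part s = (-4)*4 + 5*(-4) = -16 + (-20) = -36
Bivector part b = (-4)*(-4) - 5*4 = 16 - 20 = -4
uv = -36 - 4*e12


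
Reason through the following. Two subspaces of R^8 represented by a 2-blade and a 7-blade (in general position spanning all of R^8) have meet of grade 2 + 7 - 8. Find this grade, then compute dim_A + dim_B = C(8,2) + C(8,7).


Meet grade = grade(A) + grade(B) - n
= 2 + 7 - 8 = 1
C(8,2) = 28
C(8,7) = 8
dim_A + dim_B = 28 + 8 = 36


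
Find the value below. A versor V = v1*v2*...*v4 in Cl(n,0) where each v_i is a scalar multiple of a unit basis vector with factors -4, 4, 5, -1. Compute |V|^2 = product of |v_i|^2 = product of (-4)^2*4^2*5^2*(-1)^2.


Each vector v_i has |v_i|^2 = s_i^2
Squared scales: (-4)^2 = 16, 4^2 = 16, 5^2 = 25, (-1)^2 = 1
|V|^2 = 16 * 16 * 25 * 1
= 6400


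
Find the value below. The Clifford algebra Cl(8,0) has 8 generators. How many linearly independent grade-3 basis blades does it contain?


Number of grade-k basis blades in Cl(p,q) with n = p + q is C(n, k).
n = 8 + 0 = 8
C(8, 3) = 8! / (3! * 5!)
= 40320 / (6 * 120)
= 56


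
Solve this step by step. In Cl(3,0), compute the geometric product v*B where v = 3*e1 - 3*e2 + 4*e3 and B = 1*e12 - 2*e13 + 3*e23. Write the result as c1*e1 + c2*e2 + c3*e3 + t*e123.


vB has grade-1 (vector) and grade-3 (trivector) parts: vB = (v _| B) + (v ^ B).
Vector part <vB>_1:
  e1: -v2*b12 - v3*b13 = -(-3)*(1) - (4)*(-2) = 11
  e2: v1*b12 - v3*b23 = (3)*(1) - (4)*(3) = -9
  e3: v1*b13 + v2*b23 = (3)*(-2) + (-3)*(3) = -15
Trivector part <vB>_3:
  e123: v1*b23 - v2*b13 + v3*b12 = (3)*(3) - (-3)*(-2) + (4)*(1) = 7
vB = 11*e1 - 9*e2 - 15*e3 + 7*e123


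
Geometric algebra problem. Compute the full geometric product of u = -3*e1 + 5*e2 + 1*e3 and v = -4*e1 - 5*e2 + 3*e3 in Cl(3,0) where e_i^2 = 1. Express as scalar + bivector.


In Cl(3,0): e_i^2 = 1, e_ie_j = -e_je_i for i != j.
Scalar part = u . v = (-3)*(-4) + 5*(-5) + 1*3
= 12 + (-25) + 3 = -10
e12 coeff = (-3)*(-5) - 5*(-4) = 15 - (-20) = 35
e13 coeff = (-3)*3 - 1*(-4) = -9 - (-4) = -5
e23 coeff = 5*3 - 1*(-5) = 15 - (-5) = 20
uv = -10 + 35*e12 - 5*e13 + 20*e23


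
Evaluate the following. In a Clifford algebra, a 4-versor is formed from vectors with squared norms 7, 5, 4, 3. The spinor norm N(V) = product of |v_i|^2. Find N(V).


Spinor norm N(V) = |v1|^2 * |v2|^2 * ... * |v4|^2
= 7 * 5 * 4 * 3
Running product: 7, 35, 140, 420
N(V) = 420


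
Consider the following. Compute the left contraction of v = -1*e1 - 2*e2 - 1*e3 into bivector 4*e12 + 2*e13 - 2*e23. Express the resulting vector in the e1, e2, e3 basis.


Left contraction v _| B = <vB>_1 (grade-1 part of the geometric product vB).
Using e1_|e12 = e2, e2_|e12 = -e1, e1_|e13 = e3, e3_|e13 = -e1, e2_|e23 = e3, e3_|e23 = -e2:
e1 coeff: -v2*b12 - v3*b13 = -(-2)*(4) - (-1)*(2) = 10
e2 coeff: v1*b12 - v3*b23 = (-1)*(4) - (-1)*(-2) = -6
e3 coeff: v1*b13 + v2*b23 = (-1)*(2) + (-2)*(-2) = 2
v _| B = 10*e1 - 6*e2 + 2*e3


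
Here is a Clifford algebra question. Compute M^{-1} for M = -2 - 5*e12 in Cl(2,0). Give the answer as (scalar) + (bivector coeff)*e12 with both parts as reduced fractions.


M = -2 - 5*e12, where e12^2 = -1.
Since M commutes with its reverse ~M = a - b*e12, M * ~M = a^2 - b^2*e12^2 = a^2 + b^2.
So M^{-1} = ~M / (a^2 + b^2) = (a - b*e12)/(a^2 + b^2).
a^2 + b^2 = 4 + 25 = 29
Scalar part = -2/29 = -2/29
Bivector coeff = 5/29 = 5/29
M^{-1} = -2/29 + 5/29*e12


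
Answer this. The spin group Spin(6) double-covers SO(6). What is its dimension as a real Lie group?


Spin(n) double-covers SO(n); both have Lie algebra so(n) of dimension n(n-1)/2.
n = 6
n(n-1) = 6 * 5 = 30
dim Spin(6) = 30/2 = 15


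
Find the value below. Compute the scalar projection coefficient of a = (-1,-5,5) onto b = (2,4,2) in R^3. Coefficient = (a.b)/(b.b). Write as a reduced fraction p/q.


Projection coefficient = (a . b) / (b . b)
a . b = (-1)*2 + (-5)*4 + 5*2
= -2 + (-20) + 10 = -12
b . b = 2^2 + 4^2 + 2^2
= 4 + 16 + 4 = 24
Coefficient = -12/24
In lowest terms: -1/2


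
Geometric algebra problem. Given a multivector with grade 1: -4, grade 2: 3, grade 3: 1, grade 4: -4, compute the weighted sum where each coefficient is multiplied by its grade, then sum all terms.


Grade-weighted sum = sum of grade_k * coefficient_k
1*(-4) = -4
2*3 = 6
3*1 = 3
4*(-4) = -16
Total = -4 + 6 + 3 + (-16) = -11


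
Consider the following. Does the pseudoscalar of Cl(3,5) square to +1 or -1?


The pseudoscalar I = e1...e_n (product of all n generators) of Cl(p,q) satisfies I^2 = (-1)^(q + n(n-1)/2).
p = 3, q = 5, n = p + q = 8
n(n-1)/2 = 8 * 7 / 2 = 28
Exponent = q + n(n-1)/2 = 5 + 28 = 33
I^2 = (-1)^33 = -1


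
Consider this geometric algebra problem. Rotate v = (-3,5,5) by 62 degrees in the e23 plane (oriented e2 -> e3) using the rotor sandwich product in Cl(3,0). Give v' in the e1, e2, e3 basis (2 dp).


Rotor R = cos(31deg) - sin(31deg)*e23
Rotation angle theta = 2 * 31 = 62 degrees in the e23 plane (e2 -> e3).
The component perpendicular to the plane (e1) is invariant: v'_1 = v1 = -3.00
cos(62deg) = 0.4695, sin(62deg) = 0.8829
v'_2 = v2*cos(theta) - v3*sin(theta) = 5*0.4695 - 5*0.8829 = -2.07
v'_3 = v2*sin(theta) + v3*cos(theta) = 5*0.8829 + 5*0.4695 = 6.76
v' = -3.00*e1 - 2.07*e2 + 6.76*e3


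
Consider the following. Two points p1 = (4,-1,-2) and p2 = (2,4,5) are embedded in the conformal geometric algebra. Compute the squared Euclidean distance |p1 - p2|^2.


p1 - p2 = (2, -5, -7)
|p1 - p2|^2 = 2^2 + (-5)^2 + (-7)^2
= 4 + 25 + 49
= 78


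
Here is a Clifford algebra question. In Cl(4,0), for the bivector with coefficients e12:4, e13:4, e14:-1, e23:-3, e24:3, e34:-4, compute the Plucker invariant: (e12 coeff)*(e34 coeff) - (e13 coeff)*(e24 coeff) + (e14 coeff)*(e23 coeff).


Plucker relation: af - be + cd
a*f = 4*(-4) = -16
b*e = 4*3 = 12
c*d = (-1)*(-3) = 3
af - be + cd = -16 - 12 + 3
= -25


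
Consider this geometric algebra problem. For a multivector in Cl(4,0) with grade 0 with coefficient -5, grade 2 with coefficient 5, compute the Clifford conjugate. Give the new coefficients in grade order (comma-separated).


Clifford conjugate sign for grade k: (-1)^(k(k+1)/2)
Grade 0: (-1)^(0*1/2) = (-1)^0 = 1, coeff -5 -> -5
Grade 2: (-1)^(2*3/2) = (-1)^3 = -1, coeff 5 -> -5
Conjugated coefficients: -5, -5


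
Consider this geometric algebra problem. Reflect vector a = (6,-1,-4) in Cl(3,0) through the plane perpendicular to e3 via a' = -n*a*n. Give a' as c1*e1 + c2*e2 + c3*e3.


Reflection formula: a' = -n*a*n, with n = e3 (unit vector, n^2 = 1).
For reflection through hyperplane perp to e3:
The component along e3 flips sign, others stay.
a = (6, -1, -4)
a' = (6, -1, 4)
a' = 6*e1 - 1*e2 + 4*e3


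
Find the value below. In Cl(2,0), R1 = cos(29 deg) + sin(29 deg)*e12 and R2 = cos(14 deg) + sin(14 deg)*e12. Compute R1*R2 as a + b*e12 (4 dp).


Same-plane rotors commute and their half-angles add:
R1*R2 = cos(a1 + a2) + sin(a1 + a2)*e12.
a1 + a2 = 29 + 14 = 43 deg
cos(43 deg) = 0.7314
sin(43 deg) = 0.6820
R1*R2 = 0.7314 + 0.6820*e12


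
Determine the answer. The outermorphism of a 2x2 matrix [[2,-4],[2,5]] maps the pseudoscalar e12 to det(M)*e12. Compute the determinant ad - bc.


The outermorphism of a linear map f sends e1^e2 to f(e1)^f(e2).
f(e1) = 2*e1 + 2*e2
f(e2) = -4*e1 + 5*e2
f(e1) ^ f(e2) = (2*e1 + 2*e2) ^ (-4*e1 + 5*e2)
= 2*5*e12 + 2*(-4)*e21
= (10 - (-8))*e12
= 18*e12
Coefficient = 18


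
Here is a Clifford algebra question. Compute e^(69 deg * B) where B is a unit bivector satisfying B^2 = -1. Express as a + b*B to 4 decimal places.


For a unit bivector B with B^2 = -1, the exponential series gives
e^(theta*B) = cos(theta) + sin(theta)*B (the GA analogue of Euler's formula).
theta = 69 degrees = 1.204277 rad
cos(69 deg) = 0.3584
sin(69 deg) = 0.9336
exp(theta*B) = 0.3584 + 0.9336*B


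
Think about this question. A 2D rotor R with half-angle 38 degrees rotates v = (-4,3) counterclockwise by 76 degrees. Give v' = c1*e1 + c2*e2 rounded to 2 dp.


Rotor R = cos(38deg) - sin(38deg)*e12
Rotation angle theta = 2 * 38 = 76 degrees
v' = R*v*~R rotates v by theta.
cos(76deg) = 0.2419, sin(76deg) = 0.9703
v'_1 = -4*cos(76deg) - 3*sin(76deg)
= -4*0.2419 - 3*0.9703
= -3.88
v'_2 = -4*sin(76deg) + 3*cos(76deg)
= -4*0.9703 + 3*0.2419
= -3.16
v' = -3.88*e1 - 3.16*e2


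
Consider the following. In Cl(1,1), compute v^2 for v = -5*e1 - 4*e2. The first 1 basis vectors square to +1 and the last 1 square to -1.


v^2 = sum of c_i^2 * e_i^2
Positive signature terms (e_i^2 = +1): (-5)^2 = 25
Negative signature terms (e_j^2 = -1): (-4)^2 = 16
v^2 = 25 - 16 = 9


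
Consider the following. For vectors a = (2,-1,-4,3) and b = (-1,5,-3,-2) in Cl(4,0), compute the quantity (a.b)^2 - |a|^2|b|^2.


a . b = 2*(-1) + (-1)*5 + (-4)*(-3) + 3*(-2)
= -2 + (-5) + 12 + (-6) = -1
|a|^2 = 2^2 + (-1)^2 + (-4)^2 + 3^2 = 30
|b|^2 = (-1)^2 + 5^2 + (-3)^2 + (-2)^2 = 39
(a.b)^2 = (-1)^2 = 1
|a|^2 * |b|^2 = 30 * 39 = 1170
Result = 1 - 1170 = -1169


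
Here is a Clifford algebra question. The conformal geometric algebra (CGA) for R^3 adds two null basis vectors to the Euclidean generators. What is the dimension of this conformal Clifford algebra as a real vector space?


The conformal model of R^3 uses Cl(4,1): the 3 Euclidean generators plus two extra orthogonal generators e+ (e+^2 = +1) and e- (e-^2 = -1), from which the null vectors e0, einf are built.
Number of generators m = 3 + 2 = 5.
dim Cl(p,q) = 2^m = 2^5 = 32


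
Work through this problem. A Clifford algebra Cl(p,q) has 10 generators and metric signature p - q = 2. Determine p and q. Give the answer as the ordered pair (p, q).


We need p + q = 10 and p - q = 2.
Adding: 2p = 10 + 2 = 12, so p = 6.
Then q = 10 - 6 = 4.
(p, q) = (6, 4)


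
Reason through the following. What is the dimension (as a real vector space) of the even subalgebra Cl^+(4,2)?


Even subalgebra dimension = 2^(n-1)
n = 4 + 2 = 6
2^(6 - 1) = 2^5 = 32
Verification: sum of C(6,k) for even k = 1 + 15 + 15 + 1 = 32
Result = 32


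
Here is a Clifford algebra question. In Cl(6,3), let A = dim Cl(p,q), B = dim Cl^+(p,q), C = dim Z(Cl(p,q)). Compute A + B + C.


n = 6 + 3 = 9
Total dim = 2^9 = 512
Even subalgebra dim = 2^8 = 256
n is odd, so center dim = 2
Sum = 512 + 256 + 2 = 770


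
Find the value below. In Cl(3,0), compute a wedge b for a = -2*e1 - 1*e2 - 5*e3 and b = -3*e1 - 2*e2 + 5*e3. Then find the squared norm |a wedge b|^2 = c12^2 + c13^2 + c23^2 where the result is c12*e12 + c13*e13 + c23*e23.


a wedge b = (a1*b2 - a2*b1)*e12 + (a1*b3 - a3*b1)*e13 + (a2*b3 - a3*b2)*e23
e12 coeff: (-2)*(-2) - (-1)*(-3) = 4 - 3 = 1
e13 coeff: (-2)*5 - (-5)*(-3) = -10 - 15 = -25
e23 coeff: (-1)*5 - (-5)*(-2) = -5 - 10 = -15
|a wedge b|^2 = 1^2 + (-25)^2 + (-15)^2
= 1 + 625 + 225
= 851


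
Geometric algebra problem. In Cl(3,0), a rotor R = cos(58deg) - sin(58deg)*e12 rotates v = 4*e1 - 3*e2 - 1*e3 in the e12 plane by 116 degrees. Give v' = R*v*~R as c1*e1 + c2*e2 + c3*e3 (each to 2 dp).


Rotor R = cos(58deg) - sin(58deg)*e12
Rotation angle theta = 2 * 58 = 116 degrees in the e12 plane (e1 -> e2).
The component perpendicular to the plane (e3) is invariant: v'_3 = v3 = -1.00
cos(116deg) = -0.4384, sin(116deg) = 0.8988
v'_1 = v1*cos(theta) - v2*sin(theta) = 4*(-0.4384) - (-3)*0.8988 = 0.94
v'_2 = v1*sin(theta) + v2*cos(theta) = 4*0.8988 + (-3)*(-0.4384) = 4.91
v' = 0.94*e1 + 4.91*e2 - 1.00*e3
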